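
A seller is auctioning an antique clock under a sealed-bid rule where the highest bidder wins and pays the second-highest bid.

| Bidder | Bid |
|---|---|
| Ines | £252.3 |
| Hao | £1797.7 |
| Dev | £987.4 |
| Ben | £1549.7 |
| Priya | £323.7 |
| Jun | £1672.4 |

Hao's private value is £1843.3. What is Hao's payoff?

Highest bid: Hao at £1797.7, so Hao wins.
Second-highest bid: Jun at £1672.4 — that is the price the winner pays.
Hao's payoff = value − price = £1843.3 − £1672.4 = £170.9.

£170.9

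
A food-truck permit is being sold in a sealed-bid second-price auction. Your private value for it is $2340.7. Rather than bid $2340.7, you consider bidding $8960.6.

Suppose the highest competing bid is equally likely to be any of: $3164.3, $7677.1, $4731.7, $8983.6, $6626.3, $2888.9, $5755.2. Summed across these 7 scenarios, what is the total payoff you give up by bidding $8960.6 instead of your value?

$16799.3

The deviation costs you only when the competing bid falls strictly between $2340.7 and $8960.6; elsewhere both bids give the same outcome.
$3164.3: truthful payoff $0, deviation payoff −$823.6 → loss $823.6.
$7677.1: truthful payoff $0, deviation payoff −$5336.4 → loss $5336.4.
$4731.7: truthful payoff $0, deviation payoff −$2391 → loss $2391.
$8983.6: outcomes coincide → loss $0.
$6626.3: truthful payoff $0, deviation payoff −$4285.6 → loss $4285.6.
$2888.9: truthful payoff $0, deviation payoff −$548.2 → loss $548.2.
$5755.2: truthful payoff $0, deviation payoff −$3414.5 → loss $3414.5.
Total loss = $823.6 + $5336.4 + $2391 + $4285.6 + $548.2 + $3414.5 = $16799.3.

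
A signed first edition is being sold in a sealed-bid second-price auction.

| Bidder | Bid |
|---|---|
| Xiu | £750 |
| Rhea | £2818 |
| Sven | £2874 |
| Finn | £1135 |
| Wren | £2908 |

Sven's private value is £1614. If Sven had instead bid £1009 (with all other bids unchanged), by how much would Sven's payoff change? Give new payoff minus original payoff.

The highest bid among the other bidders is £2908; Sven's bid doesn't change that.
Original bid £2874: Sven is not highest (top rival bid is £2908); payoff £0.
Alternative bid £1009: Sven is not highest (top rival bid is £2908); payoff £0.
Change in payoff = £0 − (£0) = £0.

£0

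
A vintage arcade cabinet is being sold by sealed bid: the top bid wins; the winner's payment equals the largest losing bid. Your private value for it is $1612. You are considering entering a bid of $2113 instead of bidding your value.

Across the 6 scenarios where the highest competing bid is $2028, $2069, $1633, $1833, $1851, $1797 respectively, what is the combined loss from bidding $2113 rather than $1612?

$1539

The deviation costs you only when the competing bid falls strictly between $1612 and $2113; elsewhere both bids give the same outcome.
$2028: truthful payoff $0, deviation payoff −$416 → loss $416.
$2069: truthful payoff $0, deviation payoff −$457 → loss $457.
$1633: truthful payoff $0, deviation payoff −$21 → loss $21.
$1833: truthful payoff $0, deviation payoff −$221 → loss $221.
$1851: truthful payoff $0, deviation payoff −$239 → loss $239.
$1797: truthful payoff $0, deviation payoff −$185 → loss $185.
Total loss = $416 + $457 + $21 + $221 + $239 + $185 = $1539.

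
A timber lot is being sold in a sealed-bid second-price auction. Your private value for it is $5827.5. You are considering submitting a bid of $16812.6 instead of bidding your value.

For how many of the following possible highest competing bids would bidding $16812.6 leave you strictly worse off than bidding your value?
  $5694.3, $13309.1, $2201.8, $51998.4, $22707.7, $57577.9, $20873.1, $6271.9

The deviation hurts exactly when the highest competing bid lies strictly between $5827.5 and $16812.6 — overbidding then wins at a price above your value.
$5694.3: below both → same outcome either way.
$13309.1: inside the interval → strictly worse (loss $7481.6).
$2201.8: below both → same outcome either way.
$51998.4: above both → same outcome either way.
$22707.7: above both → same outcome either way.
$57577.9: above both → same outcome either way.
$20873.1: above both → same outcome either way.
$6271.9: inside the interval → strictly worse (loss $444.4).
Count: 2.

2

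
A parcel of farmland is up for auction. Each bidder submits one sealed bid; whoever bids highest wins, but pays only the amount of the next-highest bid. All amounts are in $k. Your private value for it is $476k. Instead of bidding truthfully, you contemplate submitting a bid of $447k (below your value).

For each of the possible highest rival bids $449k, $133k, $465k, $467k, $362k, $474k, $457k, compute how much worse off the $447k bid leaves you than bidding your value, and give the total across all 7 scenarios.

The deviation costs you only when the competing bid falls strictly between $447k and $476k; elsewhere both bids give the same outcome.
$449k: truthful payoff $27k, deviation payoff $0k → loss $27k.
$133k: outcomes coincide → loss $0k.
$465k: truthful payoff $11k, deviation payoff $0k → loss $11k.
$467k: truthful payoff $9k, deviation payoff $0k → loss $9k.
$362k: outcomes coincide → loss $0k.
$474k: truthful payoff $2k, deviation payoff $0k → loss $2k.
$457k: truthful payoff $19k, deviation payoff $0k → loss $19k.
Total loss = $27k + $11k + $9k + $2k + $19k = $68k.

$68k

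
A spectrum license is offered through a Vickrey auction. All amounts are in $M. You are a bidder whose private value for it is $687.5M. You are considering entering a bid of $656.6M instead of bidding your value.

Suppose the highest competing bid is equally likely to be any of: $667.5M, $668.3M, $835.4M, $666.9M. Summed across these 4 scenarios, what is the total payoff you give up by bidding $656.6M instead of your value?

$59.8M

The deviation costs you only when the competing bid falls strictly between $656.6M and $687.5M; elsewhere both bids give the same outcome.
$667.5M: truthful payoff $20M, deviation payoff $0M → loss $20M.
$668.3M: truthful payoff $19.2M, deviation payoff $0M → loss $19.2M.
$835.4M: outcomes coincide → loss $0M.
$666.9M: truthful payoff $20.6M, deviation payoff $0M → loss $20.6M.
Total loss = $20M + $19.2M + $20.6M = $59.8M.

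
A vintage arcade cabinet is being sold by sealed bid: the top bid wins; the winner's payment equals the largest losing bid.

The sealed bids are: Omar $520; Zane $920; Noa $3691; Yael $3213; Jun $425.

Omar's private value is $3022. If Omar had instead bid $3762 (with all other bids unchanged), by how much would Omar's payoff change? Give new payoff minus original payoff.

The highest bid among the other bidders is $3691; Omar's bid doesn't change that.
Original bid $520: Omar is not highest (top rival bid is $3691); payoff $0.
Alternative bid $3762: Omar is highest, pays the top rival bid $3691; payoff $3022 − $3691 = −$669.
Change in payoff = −$669 − ($0) = −$669.

−$669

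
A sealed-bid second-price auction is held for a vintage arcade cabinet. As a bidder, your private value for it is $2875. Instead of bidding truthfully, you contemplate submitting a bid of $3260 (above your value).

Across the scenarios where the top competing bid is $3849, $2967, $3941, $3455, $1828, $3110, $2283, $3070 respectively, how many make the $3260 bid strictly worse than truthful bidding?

The deviation hurts exactly when the highest competing bid lies strictly between $2875 and $3260 — overbidding then wins at a price above your value.
$3849: above both → same outcome either way.
$2967: inside the interval → strictly worse (loss $92).
$3941: above both → same outcome either way.
$3455: above both → same outcome either way.
$1828: below both → same outcome either way.
$3110: inside the interval → strictly worse (loss $235).
$2283: below both → same outcome either way.
$3070: inside the interval → strictly worse (loss $195).
Count: 3.

3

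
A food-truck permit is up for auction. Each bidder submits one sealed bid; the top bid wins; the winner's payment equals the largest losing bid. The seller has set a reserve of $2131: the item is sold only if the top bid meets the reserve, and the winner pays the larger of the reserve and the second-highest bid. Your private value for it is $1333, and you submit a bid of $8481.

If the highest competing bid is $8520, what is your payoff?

Your bid $8481 is below the highest competing bid $8520, so you lose. Payoff $0.

$0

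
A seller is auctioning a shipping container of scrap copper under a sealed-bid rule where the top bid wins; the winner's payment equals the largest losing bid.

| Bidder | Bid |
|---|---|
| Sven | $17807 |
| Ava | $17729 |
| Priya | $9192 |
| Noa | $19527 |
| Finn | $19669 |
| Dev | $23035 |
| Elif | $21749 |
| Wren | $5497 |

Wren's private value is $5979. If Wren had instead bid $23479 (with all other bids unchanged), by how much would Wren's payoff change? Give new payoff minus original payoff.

The highest bid among the other bidders is $23035; Wren's bid doesn't change that.
Original bid $5497: Wren is not highest (top rival bid is $23035); payoff $0.
Alternative bid $23479: Wren is highest, pays the top rival bid $23035; payoff $5979 − $23035 = −$17056.
Change in payoff = −$17056 − ($0) = −$17056.

−$17056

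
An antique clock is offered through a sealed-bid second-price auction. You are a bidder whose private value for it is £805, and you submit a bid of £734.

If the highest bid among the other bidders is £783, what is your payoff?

Your bid £734 is below the highest competing bid £783, so you lose.
A losing bidder pays nothing and receives nothing: payoff = £0.

£0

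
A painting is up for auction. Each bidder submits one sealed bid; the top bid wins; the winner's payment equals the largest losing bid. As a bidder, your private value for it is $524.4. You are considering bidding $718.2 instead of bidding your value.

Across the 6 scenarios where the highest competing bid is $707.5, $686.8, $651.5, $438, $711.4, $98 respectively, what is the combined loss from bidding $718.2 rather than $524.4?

$659.6

The deviation costs you only when the competing bid falls strictly between $524.4 and $718.2; elsewhere both bids give the same outcome.
$707.5: truthful payoff $0, deviation payoff −$183.1 → loss $183.1.
$686.8: truthful payoff $0, deviation payoff −$162.4 → loss $162.4.
$651.5: truthful payoff $0, deviation payoff −$127.1 → loss $127.1.
$438: outcomes coincide → loss $0.
$711.4: truthful payoff $0, deviation payoff −$187 → loss $187.
$98: outcomes coincide → loss $0.
Total loss = $183.1 + $162.4 + $127.1 + $187 = $659.6.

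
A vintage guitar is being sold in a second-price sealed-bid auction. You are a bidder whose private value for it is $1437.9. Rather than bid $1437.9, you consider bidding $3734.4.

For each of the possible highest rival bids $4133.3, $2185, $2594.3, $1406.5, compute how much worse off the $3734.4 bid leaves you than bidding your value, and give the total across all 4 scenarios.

$1903.5

The deviation costs you only when the competing bid falls strictly between $1437.9 and $3734.4; elsewhere both bids give the same outcome.
$4133.3: outcomes coincide → loss $0.
$2185: truthful payoff $0, deviation payoff −$747.1 → loss $747.1.
$2594.3: truthful payoff $0, deviation payoff −$1156.4 → loss $1156.4.
$1406.5: outcomes coincide → loss $0.
Total loss = $747.1 + $1156.4 = $1903.5.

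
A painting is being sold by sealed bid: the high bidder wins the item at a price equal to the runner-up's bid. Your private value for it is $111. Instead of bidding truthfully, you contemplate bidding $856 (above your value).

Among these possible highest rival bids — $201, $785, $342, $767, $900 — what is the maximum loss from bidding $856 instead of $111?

$201: truthful gives $0, deviation gives −$90 → loss $90.
$785: truthful gives $0, deviation gives −$674 → loss $674.
$342: truthful gives $0, deviation gives −$231 → loss $231.
$767: truthful gives $0, deviation gives −$656 → loss $656.
$900: same outcome either way → loss $0.
Maximum loss: $674.

$674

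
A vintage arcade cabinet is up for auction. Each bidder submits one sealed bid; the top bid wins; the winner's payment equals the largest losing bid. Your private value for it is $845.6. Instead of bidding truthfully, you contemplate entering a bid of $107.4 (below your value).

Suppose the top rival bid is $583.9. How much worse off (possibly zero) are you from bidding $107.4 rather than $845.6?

$261.7

Bidding your value $845.6: you win (since $845.6 > $583.9) and pay $583.9. Payoff $261.7.
Bidding $107.4: you lose. Payoff $0.
The competing bid $583.9 lies between your shaded bid and your value, so underbidding forfeits an item you could have won at a profitable price.
Loss from deviating = $261.7 − ($0) = $261.7.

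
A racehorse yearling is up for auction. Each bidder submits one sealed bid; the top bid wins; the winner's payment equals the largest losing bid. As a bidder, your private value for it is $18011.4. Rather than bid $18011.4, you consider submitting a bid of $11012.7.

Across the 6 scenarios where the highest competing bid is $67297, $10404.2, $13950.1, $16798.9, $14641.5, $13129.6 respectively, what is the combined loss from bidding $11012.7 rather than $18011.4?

The deviation costs you only when the competing bid falls strictly between $11012.7 and $18011.4; elsewhere both bids give the same outcome.
$67297: outcomes coincide → loss $0.
$10404.2: outcomes coincide → loss $0.
$13950.1: truthful payoff $4061.3, deviation payoff $0 → loss $4061.3.
$16798.9: truthful payoff $1212.5, deviation payoff $0 → loss $1212.5.
$14641.5: truthful payoff $3369.9, deviation payoff $0 → loss $3369.9.
$13129.6: truthful payoff $4881.8, deviation payoff $0 → loss $4881.8.
Total loss = $4061.3 + $1212.5 + $3369.9 + $4881.8 = $13525.5.
In a second-price auction your bid sets only whether you win, not what you pay, so bidding your true value is weakly dominant.

$13525.5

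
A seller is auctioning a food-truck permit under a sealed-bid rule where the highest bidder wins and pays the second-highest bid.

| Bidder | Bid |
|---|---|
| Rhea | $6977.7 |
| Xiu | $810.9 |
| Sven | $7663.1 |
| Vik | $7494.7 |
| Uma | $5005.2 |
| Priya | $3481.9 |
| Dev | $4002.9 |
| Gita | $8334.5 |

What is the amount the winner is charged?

Highest bid: Gita at $8334.5, so Gita wins.
Second-highest bid: Sven at $7663.1 — that is the price the winner pays.

$7663.1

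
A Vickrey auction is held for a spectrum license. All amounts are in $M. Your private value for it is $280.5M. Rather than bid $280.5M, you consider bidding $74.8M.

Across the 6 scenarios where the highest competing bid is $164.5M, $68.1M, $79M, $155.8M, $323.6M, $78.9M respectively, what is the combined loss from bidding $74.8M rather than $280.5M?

$643.8M

The deviation costs you only when the competing bid falls strictly between $74.8M and $280.5M; elsewhere both bids give the same outcome.
$164.5M: truthful payoff $116M, deviation payoff $0M → loss $116M.
$68.1M: outcomes coincide → loss $0M.
$79M: truthful payoff $201.5M, deviation payoff $0M → loss $201.5M.
$155.8M: truthful payoff $124.7M, deviation payoff $0M → loss $124.7M.
$323.6M: outcomes coincide → loss $0M.
$78.9M: truthful payoff $201.6M, deviation payoff $0M → loss $201.6M.
Total loss = $116M + $201.5M + $124.7M + $201.6M = $643.8M.
Truthful bidding weakly dominates here: raising your bid can only win items priced above your value, and lowering it can only forfeit items priced below.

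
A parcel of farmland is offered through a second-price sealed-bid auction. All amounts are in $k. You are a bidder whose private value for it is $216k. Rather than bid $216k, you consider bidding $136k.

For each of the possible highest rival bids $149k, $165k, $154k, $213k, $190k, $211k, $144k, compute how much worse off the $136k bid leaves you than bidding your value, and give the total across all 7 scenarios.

$286k

The deviation costs you only when the competing bid falls strictly between $136k and $216k; elsewhere both bids give the same outcome.
$149k: truthful payoff $67k, deviation payoff $0k → loss $67k.
$165k: truthful payoff $51k, deviation payoff $0k → loss $51k.
$154k: truthful payoff $62k, deviation payoff $0k → loss $62k.
$213k: truthful payoff $3k, deviation payoff $0k → loss $3k.
$190k: truthful payoff $26k, deviation payoff $0k → loss $26k.
$211k: truthful payoff $5k, deviation payoff $0k → loss $5k.
$144k: truthful payoff $72k, deviation payoff $0k → loss $72k.
Total loss = $67k + $51k + $62k + $3k + $26k + $5k + $72k = $286k.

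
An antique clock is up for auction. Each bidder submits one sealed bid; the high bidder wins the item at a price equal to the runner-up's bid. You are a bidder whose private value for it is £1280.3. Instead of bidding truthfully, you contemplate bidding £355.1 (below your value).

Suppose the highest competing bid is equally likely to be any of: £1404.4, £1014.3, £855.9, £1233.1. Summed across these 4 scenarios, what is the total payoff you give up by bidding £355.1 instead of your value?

The deviation costs you only when the competing bid falls strictly between £355.1 and £1280.3; elsewhere both bids give the same outcome.
£1404.4: outcomes coincide → loss £0.
£1014.3: truthful payoff £266, deviation payoff £0 → loss £266.
£855.9: truthful payoff £424.4, deviation payoff £0 → loss £424.4.
£1233.1: truthful payoff £47.2, deviation payoff £0 → loss £47.2.
Total loss = £266 + £424.4 + £47.2 = £737.6.
Because the price is fixed by the runner-up's bid, deviating from your value can only change a good outcome into a bad one — never the reverse.

£737.6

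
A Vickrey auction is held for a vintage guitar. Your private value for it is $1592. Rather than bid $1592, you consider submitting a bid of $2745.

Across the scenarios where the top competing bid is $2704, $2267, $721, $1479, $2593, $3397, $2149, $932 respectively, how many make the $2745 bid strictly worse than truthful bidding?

The deviation hurts exactly when the highest competing bid lies strictly between $1592 and $2745 — overbidding then wins at a price above your value.
$2704: inside the interval → strictly worse (loss $1112).
$2267: inside the interval → strictly worse (loss $675).
$721: below both → same outcome either way.
$1479: below both → same outcome either way.
$2593: inside the interval → strictly worse (loss $1001).
$3397: above both → same outcome either way.
$2149: inside the interval → strictly worse (loss $557).
$932: below both → same outcome either way.
Count: 4.

4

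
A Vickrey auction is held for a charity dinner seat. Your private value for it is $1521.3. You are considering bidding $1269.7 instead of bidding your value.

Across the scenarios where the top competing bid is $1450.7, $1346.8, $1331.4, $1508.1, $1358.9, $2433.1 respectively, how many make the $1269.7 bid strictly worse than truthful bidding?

5

The deviation hurts exactly when the highest competing bid lies strictly between $1269.7 and $1521.3 — underbidding then forfeits a profitable win.
$1450.7: inside the interval → strictly worse (loss $70.6).
$1346.8: inside the interval → strictly worse (loss $174.5).
$1331.4: inside the interval → strictly worse (loss $189.9).
$1508.1: inside the interval → strictly worse (loss $13.2).
$1358.9: inside the interval → strictly worse (loss $162.4).
$2433.1: above both → same outcome either way.
Count: 5.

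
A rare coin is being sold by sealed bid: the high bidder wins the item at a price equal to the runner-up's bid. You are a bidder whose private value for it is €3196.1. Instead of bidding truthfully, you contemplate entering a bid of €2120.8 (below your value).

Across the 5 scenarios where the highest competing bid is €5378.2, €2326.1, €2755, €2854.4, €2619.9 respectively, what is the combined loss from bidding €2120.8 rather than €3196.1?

The deviation costs you only when the competing bid falls strictly between €2120.8 and €3196.1; elsewhere both bids give the same outcome.
€5378.2: outcomes coincide → loss €0.
€2326.1: truthful payoff €870, deviation payoff €0 → loss €870.
€2755: truthful payoff €441.1, deviation payoff €0 → loss €441.1.
€2854.4: truthful payoff €341.7, deviation payoff €0 → loss €341.7.
€2619.9: truthful payoff €576.2, deviation payoff €0 → loss €576.2.
Total loss = €870 + €441.1 + €341.7 + €576.2 = €2229.

€2229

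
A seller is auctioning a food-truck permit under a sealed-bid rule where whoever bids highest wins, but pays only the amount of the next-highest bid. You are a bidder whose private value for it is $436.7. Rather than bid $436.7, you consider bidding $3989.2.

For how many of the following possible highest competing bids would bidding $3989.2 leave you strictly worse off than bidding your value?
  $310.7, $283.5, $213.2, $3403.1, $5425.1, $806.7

2

The deviation hurts exactly when the highest competing bid lies strictly between $436.7 and $3989.2 — overbidding then wins at a price above your value.
$310.7: below both → same outcome either way.
$283.5: below both → same outcome either way.
$213.2: below both → same outcome either way.
$3403.1: inside the interval → strictly worse (loss $2966.4).
$5425.1: above both → same outcome either way.
$806.7: inside the interval → strictly worse (loss $370).
Count: 2.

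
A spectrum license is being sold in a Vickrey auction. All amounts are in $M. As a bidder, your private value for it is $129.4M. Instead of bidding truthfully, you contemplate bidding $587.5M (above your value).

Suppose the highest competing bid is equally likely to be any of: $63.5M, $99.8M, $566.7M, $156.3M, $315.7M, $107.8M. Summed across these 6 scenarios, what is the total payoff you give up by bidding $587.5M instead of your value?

$650.5M

The deviation costs you only when the competing bid falls strictly between $129.4M and $587.5M; elsewhere both bids give the same outcome.
$63.5M: outcomes coincide → loss $0M.
$99.8M: outcomes coincide → loss $0M.
$566.7M: truthful payoff $0M, deviation payoff −$437.3M → loss $437.3M.
$156.3M: truthful payoff $0M, deviation payoff −$26.9M → loss $26.9M.
$315.7M: truthful payoff $0M, deviation payoff −$186.3M → loss $186.3M.
$107.8M: outcomes coincide → loss $0M.
Total loss = $437.3M + $26.9M + $186.3M = $650.5M.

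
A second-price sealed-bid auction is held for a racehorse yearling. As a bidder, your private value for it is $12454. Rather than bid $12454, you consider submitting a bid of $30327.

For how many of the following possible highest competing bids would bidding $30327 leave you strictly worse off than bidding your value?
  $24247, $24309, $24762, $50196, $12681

4

The deviation hurts exactly when the highest competing bid lies strictly between $12454 and $30327 — overbidding then wins at a price above your value.
$24247: inside the interval → strictly worse (loss $11793).
$24309: inside the interval → strictly worse (loss $11855).
$24762: inside the interval → strictly worse (loss $12308).
$50196: above both → same outcome either way.
$12681: inside the interval → strictly worse (loss $227).
Count: 4.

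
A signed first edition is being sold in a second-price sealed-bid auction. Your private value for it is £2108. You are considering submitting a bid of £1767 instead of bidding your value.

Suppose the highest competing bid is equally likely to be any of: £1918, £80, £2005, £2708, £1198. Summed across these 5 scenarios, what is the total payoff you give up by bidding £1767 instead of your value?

£293

The deviation costs you only when the competing bid falls strictly between £1767 and £2108; elsewhere both bids give the same outcome.
£1918: truthful payoff £190, deviation payoff £0 → loss £190.
£80: outcomes coincide → loss £0.
£2005: truthful payoff £103, deviation payoff £0 → loss £103.
£2708: outcomes coincide → loss £0.
£1198: outcomes coincide → loss £0.
Total loss = £190 + £103 = £293.
In a second-price auction your bid sets only whether you win, not what you pay, so bidding your true value is weakly dominant.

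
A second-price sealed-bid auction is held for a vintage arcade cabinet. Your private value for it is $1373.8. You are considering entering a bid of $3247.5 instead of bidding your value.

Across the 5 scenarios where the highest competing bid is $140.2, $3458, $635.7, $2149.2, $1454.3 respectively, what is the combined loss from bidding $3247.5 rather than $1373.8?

$855.9

The deviation costs you only when the competing bid falls strictly between $1373.8 and $3247.5; elsewhere both bids give the same outcome.
$140.2: outcomes coincide → loss $0.
$3458: outcomes coincide → loss $0.
$635.7: outcomes coincide → loss $0.
$2149.2: truthful payoff $0, deviation payoff −$775.4 → loss $775.4.
$1454.3: truthful payoff $0, deviation payoff −$80.5 → loss $80.5.
Total loss = $775.4 + $80.5 = $855.9.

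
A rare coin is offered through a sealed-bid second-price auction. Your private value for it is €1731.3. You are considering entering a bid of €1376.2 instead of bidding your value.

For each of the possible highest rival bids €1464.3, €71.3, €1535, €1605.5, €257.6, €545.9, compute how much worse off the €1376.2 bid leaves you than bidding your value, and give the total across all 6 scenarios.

€589.1

The deviation costs you only when the competing bid falls strictly between €1376.2 and €1731.3; elsewhere both bids give the same outcome.
€1464.3: truthful payoff €267, deviation payoff €0 → loss €267.
€71.3: outcomes coincide → loss €0.
€1535: truthful payoff €196.3, deviation payoff €0 → loss €196.3.
€1605.5: truthful payoff €125.8, deviation payoff €0 → loss €125.8.
€257.6: outcomes coincide → loss €0.
€545.9: outcomes coincide → loss €0.
Total loss = €267 + €196.3 + €125.8 = €589.1.
Truthful bidding weakly dominates here: raising your bid can only win items priced above your value, and lowering it can only forfeit items priced below.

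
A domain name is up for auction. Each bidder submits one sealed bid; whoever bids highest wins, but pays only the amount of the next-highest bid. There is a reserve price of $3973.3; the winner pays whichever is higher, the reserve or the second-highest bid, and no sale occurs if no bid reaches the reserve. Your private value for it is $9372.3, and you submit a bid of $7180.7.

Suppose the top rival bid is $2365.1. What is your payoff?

$5399

Your bid $7180.7 is the highest and exceeds the reserve.
Price = max(second-highest bid, reserve) = max($2365.1, $3973.3) = $3973.3.
Payoff = $9372.3 − $3973.3 = $5399.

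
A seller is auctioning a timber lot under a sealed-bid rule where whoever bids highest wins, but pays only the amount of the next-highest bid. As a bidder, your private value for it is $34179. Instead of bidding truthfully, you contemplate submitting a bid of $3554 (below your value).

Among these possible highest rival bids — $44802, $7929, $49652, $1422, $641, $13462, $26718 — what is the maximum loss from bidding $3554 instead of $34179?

$26250

$44802: same outcome either way → loss $0.
$7929: truthful gives $26250, deviation gives $0 → loss $26250.
$49652: same outcome either way → loss $0.
$1422: same outcome either way → loss $0.
$641: same outcome either way → loss $0.
$13462: truthful gives $20717, deviation gives $0 → loss $20717.
$26718: truthful gives $7461, deviation gives $0 → loss $7461.
Maximum loss: $26250.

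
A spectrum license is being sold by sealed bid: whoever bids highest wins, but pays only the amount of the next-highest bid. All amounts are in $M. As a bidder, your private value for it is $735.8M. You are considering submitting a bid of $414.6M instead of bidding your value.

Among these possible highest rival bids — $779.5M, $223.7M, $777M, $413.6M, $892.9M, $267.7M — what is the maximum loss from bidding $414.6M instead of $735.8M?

$779.5M: same outcome either way → loss $0M.
$223.7M: same outcome either way → loss $0M.
$777M: same outcome either way → loss $0M.
$413.6M: same outcome either way → loss $0M.
$892.9M: same outcome either way → loss $0M.
$267.7M: same outcome either way → loss $0M.
Maximum loss: $0M.

$0M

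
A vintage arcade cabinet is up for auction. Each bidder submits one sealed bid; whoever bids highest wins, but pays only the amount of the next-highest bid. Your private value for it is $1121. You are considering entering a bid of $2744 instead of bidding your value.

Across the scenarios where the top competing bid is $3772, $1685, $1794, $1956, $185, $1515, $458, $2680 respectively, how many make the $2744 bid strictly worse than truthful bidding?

5

The deviation hurts exactly when the highest competing bid lies strictly between $1121 and $2744 — overbidding then wins at a price above your value.
$3772: above both → same outcome either way.
$1685: inside the interval → strictly worse (loss $564).
$1794: inside the interval → strictly worse (loss $673).
$1956: inside the interval → strictly worse (loss $835).
$185: below both → same outcome either way.
$1515: inside the interval → strictly worse (loss $394).
$458: below both → same outcome either way.
$2680: inside the interval → strictly worse (loss $1559).
Count: 5.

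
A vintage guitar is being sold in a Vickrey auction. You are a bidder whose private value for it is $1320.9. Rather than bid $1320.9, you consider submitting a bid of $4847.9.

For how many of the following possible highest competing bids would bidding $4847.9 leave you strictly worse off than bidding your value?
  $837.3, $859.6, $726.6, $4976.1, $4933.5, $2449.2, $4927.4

The deviation hurts exactly when the highest competing bid lies strictly between $1320.9 and $4847.9 — overbidding then wins at a price above your value.
$837.3: below both → same outcome either way.
$859.6: below both → same outcome either way.
$726.6: below both → same outcome either way.
$4976.1: above both → same outcome either way.
$4933.5: above both → same outcome either way.
$2449.2: inside the interval → strictly worse (loss $1128.3).
$4927.4: above both → same outcome either way.
Count: 1.

1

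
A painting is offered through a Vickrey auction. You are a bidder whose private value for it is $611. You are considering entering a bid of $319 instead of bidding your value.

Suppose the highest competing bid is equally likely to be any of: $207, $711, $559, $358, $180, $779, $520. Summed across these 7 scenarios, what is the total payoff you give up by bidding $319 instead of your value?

The deviation costs you only when the competing bid falls strictly between $319 and $611; elsewhere both bids give the same outcome.
$207: outcomes coincide → loss $0.
$711: outcomes coincide → loss $0.
$559: truthful payoff $52, deviation payoff $0 → loss $52.
$358: truthful payoff $253, deviation payoff $0 → loss $253.
$180: outcomes coincide → loss $0.
$779: outcomes coincide → loss $0.
$520: truthful payoff $91, deviation payoff $0 → loss $91.
Total loss = $52 + $253 + $91 = $396.

$396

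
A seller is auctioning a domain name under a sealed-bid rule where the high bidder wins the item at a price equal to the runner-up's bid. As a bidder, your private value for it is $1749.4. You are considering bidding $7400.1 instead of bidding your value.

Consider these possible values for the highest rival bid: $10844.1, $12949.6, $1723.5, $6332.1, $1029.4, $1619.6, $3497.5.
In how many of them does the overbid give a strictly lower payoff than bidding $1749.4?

The deviation hurts exactly when the highest competing bid lies strictly between $1749.4 and $7400.1 — overbidding then wins at a price above your value.
$10844.1: above both → same outcome either way.
$12949.6: above both → same outcome either way.
$1723.5: below both → same outcome either way.
$6332.1: inside the interval → strictly worse (loss $4582.7).
$1029.4: below both → same outcome either way.
$1619.6: below both → same outcome either way.
$3497.5: inside the interval → strictly worse (loss $1748.1).
Count: 2.

2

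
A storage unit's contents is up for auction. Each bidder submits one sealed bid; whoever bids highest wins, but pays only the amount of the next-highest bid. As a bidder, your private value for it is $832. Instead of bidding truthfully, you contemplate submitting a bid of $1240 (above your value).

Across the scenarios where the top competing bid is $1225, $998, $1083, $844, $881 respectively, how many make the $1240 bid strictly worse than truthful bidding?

5

The deviation hurts exactly when the highest competing bid lies strictly between $832 and $1240 — overbidding then wins at a price above your value.
$1225: inside the interval → strictly worse (loss $393).
$998: inside the interval → strictly worse (loss $166).
$1083: inside the interval → strictly worse (loss $251).
$844: inside the interval → strictly worse (loss $12).
$881: inside the interval → strictly worse (loss $49).
Count: 5.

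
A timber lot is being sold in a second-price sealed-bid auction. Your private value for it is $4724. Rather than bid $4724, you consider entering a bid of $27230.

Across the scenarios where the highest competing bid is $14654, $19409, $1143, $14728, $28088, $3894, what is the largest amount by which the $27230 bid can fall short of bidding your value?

$14654: truthful gives $0, deviation gives −$9930 → loss $9930.
$19409: truthful gives $0, deviation gives −$14685 → loss $14685.
$1143: same outcome either way → loss $0.
$14728: truthful gives $0, deviation gives −$10004 → loss $10004.
$28088: same outcome either way → loss $0.
$3894: same outcome either way → loss $0.
Maximum loss: $14685.

$14685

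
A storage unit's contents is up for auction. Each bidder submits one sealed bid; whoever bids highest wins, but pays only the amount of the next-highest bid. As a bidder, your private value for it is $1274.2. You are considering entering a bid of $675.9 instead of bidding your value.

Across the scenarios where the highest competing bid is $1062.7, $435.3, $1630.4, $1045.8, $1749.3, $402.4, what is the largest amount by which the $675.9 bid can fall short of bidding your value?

$228.4

$1062.7: truthful gives $211.5, deviation gives $0 → loss $211.5.
$435.3: same outcome either way → loss $0.
$1630.4: same outcome either way → loss $0.
$1045.8: truthful gives $228.4, deviation gives $0 → loss $228.4.
$1749.3: same outcome either way → loss $0.
$402.4: same outcome either way → loss $0.
Maximum loss: $228.4.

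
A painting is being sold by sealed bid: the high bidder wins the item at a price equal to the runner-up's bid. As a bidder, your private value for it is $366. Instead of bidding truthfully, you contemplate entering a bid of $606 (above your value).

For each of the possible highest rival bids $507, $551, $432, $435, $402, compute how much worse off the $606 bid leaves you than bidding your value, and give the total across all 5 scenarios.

The deviation costs you only when the competing bid falls strictly between $366 and $606; elsewhere both bids give the same outcome.
$507: truthful payoff $0, deviation payoff −$141 → loss $141.
$551: truthful payoff $0, deviation payoff −$185 → loss $185.
$432: truthful payoff $0, deviation payoff −$66 → loss $66.
$435: truthful payoff $0, deviation payoff −$69 → loss $69.
$402: truthful payoff $0, deviation payoff −$36 → loss $36.
Total loss = $141 + $185 + $66 + $69 + $36 = $497.

$497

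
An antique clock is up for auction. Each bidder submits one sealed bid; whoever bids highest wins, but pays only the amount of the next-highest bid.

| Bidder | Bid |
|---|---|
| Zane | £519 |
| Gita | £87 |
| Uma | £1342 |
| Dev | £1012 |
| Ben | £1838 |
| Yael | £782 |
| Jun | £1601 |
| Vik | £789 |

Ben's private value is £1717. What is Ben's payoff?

Highest bid: Ben at £1838, so Ben wins.
Second-highest bid: Jun at £1601 — that is the price the winner pays.
Ben's payoff = value − price = £1717 − £1601 = £116.

£116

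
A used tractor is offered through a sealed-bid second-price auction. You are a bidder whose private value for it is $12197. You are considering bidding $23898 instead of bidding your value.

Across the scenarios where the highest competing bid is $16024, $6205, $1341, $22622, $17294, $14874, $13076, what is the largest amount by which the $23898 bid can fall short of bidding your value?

$10425

$16024: truthful gives $0, deviation gives −$3827 → loss $3827.
$6205: same outcome either way → loss $0.
$1341: same outcome either way → loss $0.
$22622: truthful gives $0, deviation gives −$10425 → loss $10425.
$17294: truthful gives $0, deviation gives −$5097 → loss $5097.
$14874: truthful gives $0, deviation gives −$2677 → loss $2677.
$13076: truthful gives $0, deviation gives −$879 → loss $879.
Maximum loss: $10425.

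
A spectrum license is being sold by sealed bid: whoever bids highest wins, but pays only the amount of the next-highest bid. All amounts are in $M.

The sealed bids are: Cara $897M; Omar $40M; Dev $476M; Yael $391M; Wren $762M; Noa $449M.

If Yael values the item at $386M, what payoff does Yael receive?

$0M

Highest bid: Cara at $897M, so Cara wins.
Second-highest bid: Wren at $762M — that is the price the winner pays.
Yael did not win, so Yael pays nothing and receives nothing: payoff $0M.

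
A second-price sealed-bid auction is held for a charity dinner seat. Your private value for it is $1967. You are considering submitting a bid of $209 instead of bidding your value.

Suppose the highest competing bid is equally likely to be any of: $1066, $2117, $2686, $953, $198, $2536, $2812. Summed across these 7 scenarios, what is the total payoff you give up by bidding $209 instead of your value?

$1915

The deviation costs you only when the competing bid falls strictly between $209 and $1967; elsewhere both bids give the same outcome.
$1066: truthful payoff $901, deviation payoff $0 → loss $901.
$2117: outcomes coincide → loss $0.
$2686: outcomes coincide → loss $0.
$953: truthful payoff $1014, deviation payoff $0 → loss $1014.
$198: outcomes coincide → loss $0.
$2536: outcomes coincide → loss $0.
$2812: outcomes coincide → loss $0.
Total loss = $901 + $1014 = $1915.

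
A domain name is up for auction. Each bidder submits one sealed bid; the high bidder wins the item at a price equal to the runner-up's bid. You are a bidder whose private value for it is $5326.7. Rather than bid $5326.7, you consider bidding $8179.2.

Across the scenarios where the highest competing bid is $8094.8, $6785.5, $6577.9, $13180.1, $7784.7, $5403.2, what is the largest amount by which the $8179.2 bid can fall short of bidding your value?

$8094.8: truthful gives $0, deviation gives −$2768.1 → loss $2768.1.
$6785.5: truthful gives $0, deviation gives −$1458.8 → loss $1458.8.
$6577.9: truthful gives $0, deviation gives −$1251.2 → loss $1251.2.
$13180.1: same outcome either way → loss $0.
$7784.7: truthful gives $0, deviation gives −$2458 → loss $2458.
$5403.2: truthful gives $0, deviation gives −$76.5 → loss $76.5.
Maximum loss: $2768.1.

$2768.1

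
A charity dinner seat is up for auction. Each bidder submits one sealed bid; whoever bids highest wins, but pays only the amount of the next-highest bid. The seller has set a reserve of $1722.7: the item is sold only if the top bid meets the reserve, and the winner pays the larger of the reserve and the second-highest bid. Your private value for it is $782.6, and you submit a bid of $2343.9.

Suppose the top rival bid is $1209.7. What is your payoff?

−$940.1

Your bid $2343.9 is the highest and exceeds the reserve.
Price = max(second-highest bid, reserve) = max($1209.7, $1722.7) = $1722.7.
Payoff = $782.6 − $1722.7 = −$940.1.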